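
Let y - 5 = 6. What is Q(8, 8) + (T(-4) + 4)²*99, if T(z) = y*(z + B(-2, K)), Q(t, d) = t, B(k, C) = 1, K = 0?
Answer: 83267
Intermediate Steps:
y = 11 (y = 5 + 6 = 11)
T(z) = 11 + 11*z (T(z) = 11*(z + 1) = 11*(1 + z) = 11 + 11*z)
Q(8, 8) + (T(-4) + 4)²*99 = 8 + ((11 + 11*(-4)) + 4)²*99 = 8 + ((11 - 44) + 4)²*99 = 8 + (-33 + 4)²*99 = 8 + (-29)²*99 = 8 + 841*99 = 8 + 83259 = 83267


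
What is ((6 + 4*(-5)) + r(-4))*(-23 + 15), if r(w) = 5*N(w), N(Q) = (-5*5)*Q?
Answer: -3888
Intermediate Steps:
N(Q) = -25*Q
r(w) = -125*w (r(w) = 5*(-25*w) = -125*w)
((6 + 4*(-5)) + r(-4))*(-23 + 15) = ((6 + 4*(-5)) - 125*(-4))*(-23 + 15) = ((6 - 20) + 500)*(-8) = (-14 + 500)*(-8) = 486*(-8) = -3888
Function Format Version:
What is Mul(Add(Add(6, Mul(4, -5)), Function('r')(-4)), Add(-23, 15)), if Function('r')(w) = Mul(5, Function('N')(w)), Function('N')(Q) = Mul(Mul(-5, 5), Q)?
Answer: -3888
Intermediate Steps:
Function('N')(Q) = Mul(-25, Q)
Function('r')(w) = Mul(-125, w) (Function('r')(w) = Mul(5, Mul(-25, w)) = Mul(-125, w))
Mul(Add(Add(6, Mul(4, -5)), Function('r')(-4)), Add(-23, 15)) = Mul(Add(Add(6, Mul(4, -5)), Mul(-125, -4)), Add(-23, 15)) = Mul(Add(Add(6, -20), 500), -8) = Mul(Add(-14, 500), -8) = Mul(486, -8) = -3888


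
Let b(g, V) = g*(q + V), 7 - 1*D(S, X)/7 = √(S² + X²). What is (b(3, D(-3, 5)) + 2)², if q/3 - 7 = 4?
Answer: 76498 - 10416*√34 ≈ 15763.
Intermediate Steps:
q = 33 (q = 21 + 3*4 = 21 + 12 = 33)
D(S, X) = 49 - 7*√(S² + X²)
b(g, V) = g*(33 + V)
(b(3, D(-3, 5)) + 2)² = (3*(33 + (49 - 7*√((-3)² + 5²))) + 2)² = (3*(33 + (49 - 7*√(9 + 25))) + 2)² = (3*(33 + (49 - 7*√34)) + 2)² = (3*(82 - 7*√34) + 2)² = ((246 - 21*√34) + 2)² = (248 - 21*√34)²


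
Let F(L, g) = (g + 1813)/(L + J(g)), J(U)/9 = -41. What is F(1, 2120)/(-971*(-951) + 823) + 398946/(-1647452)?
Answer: -1474964215869/6090590505152 ≈ -0.24217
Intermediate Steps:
J(U) = -369 (J(U) = 9*(-41) = -369)
F(L, g) = (1813 + g)/(-369 + L) (F(L, g) = (g + 1813)/(L - 369) = (1813 + g)/(-369 + L))
F(1, 2120)/(-971*(-951) + 823) + 398946/(-1647452) = ((1813 + 2120)/(-369 + 1))/(-971*(-951) + 823) + 398946/(-1647452) = (3933/(-368))/(923421 + 823) + 398946*(-1/1647452) = -1/368*3933/924244 - 199473/823726 = -171/16*1/924244 - 199473/823726 = -171/14787904 - 199473/823726 = -1474964215869/6090590505152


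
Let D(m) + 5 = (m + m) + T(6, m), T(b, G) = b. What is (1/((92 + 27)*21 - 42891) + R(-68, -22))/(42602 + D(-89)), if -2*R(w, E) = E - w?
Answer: -929017/1713630600 ≈ -0.00054213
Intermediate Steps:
R(w, E) = w/2 - E/2 (R(w, E) = -(E - w)/2 = w/2 - E/2)
D(m) = 1 + 2*m (D(m) = -5 + ((m + m) + 6) = -5 + (2*m + 6) = -5 + (6 + 2*m) = 1 + 2*m)
(1/((92 + 27)*21 - 42891) + R(-68, -22))/(42602 + D(-89)) = (1/((92 + 27)*21 - 42891) + ((½)*(-68) - ½*(-22)))/(42602 + (1 + 2*(-89))) = (1/(119*21 - 42891) + (-34 + 11))/(42602 + (1 - 178)) = (1/(2499 - 42891) - 23)/(42602 - 177) = (1/(-40392) - 23)/42425 = (-1/40392 - 23)*(1/42425) = -929017/40392*1/42425 = -929017/1713630600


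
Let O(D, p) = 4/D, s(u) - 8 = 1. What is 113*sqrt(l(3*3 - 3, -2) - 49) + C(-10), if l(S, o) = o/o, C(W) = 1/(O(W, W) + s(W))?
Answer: 5/43 + 452*I*sqrt(3) ≈ 0.11628 + 782.89*I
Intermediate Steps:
s(u) = 9 (s(u) = 8 + 1 = 9)
C(W) = 1/(9 + 4/W) (C(W) = 1/(4/W + 9) = 1/(9 + 4/W))
l(S, o) = 1
113*sqrt(l(3*3 - 3, -2) - 49) + C(-10) = 113*sqrt(1 - 49) - 10/(4 + 9*(-10)) = 113*sqrt(-48) - 10/(4 - 90) = 113*(4*I*sqrt(3)) - 10/(-86) = 452*I*sqrt(3) - 10*(-1/86) = 452*I*sqrt(3) + 5/43 = 5/43 + 452*I*sqrt(3)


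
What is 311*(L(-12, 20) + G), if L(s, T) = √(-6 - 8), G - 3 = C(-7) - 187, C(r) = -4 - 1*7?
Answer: -60645 + 311*I*√14 ≈ -60645.0 + 1163.7*I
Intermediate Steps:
C(r) = -11 (C(r) = -4 - 7 = -11)
G = -195 (G = 3 + (-11 - 187) = 3 - 198 = -195)
L(s, T) = I*√14 (L(s, T) = √(-14) = I*√14)
311*(L(-12, 20) + G) = 311*(I*√14 - 195) = 311*(-195 + I*√14) = -60645 + 311*I*√14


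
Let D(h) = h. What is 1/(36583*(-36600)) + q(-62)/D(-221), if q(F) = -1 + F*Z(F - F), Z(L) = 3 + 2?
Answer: 416409655579/295905253800 ≈ 1.4072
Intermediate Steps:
Z(L) = 5
q(F) = -1 + 5*F (q(F) = -1 + F*5 = -1 + 5*F)
1/(36583*(-36600)) + q(-62)/D(-221) = 1/(36583*(-36600)) + (-1 + 5*(-62))/(-221) = (1/36583)*(-1/36600) + (-1 - 310)*(-1/221) = -1/1338937800 - 311*(-1/221) = -1/1338937800 + 311/221 = 416409655579/295905253800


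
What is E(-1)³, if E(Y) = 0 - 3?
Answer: -27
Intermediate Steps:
E(Y) = -3
E(-1)³ = (-3)³ = -27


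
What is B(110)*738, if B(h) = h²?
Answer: 8929800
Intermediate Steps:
B(110)*738 = 110²*738 = 12100*738 = 8929800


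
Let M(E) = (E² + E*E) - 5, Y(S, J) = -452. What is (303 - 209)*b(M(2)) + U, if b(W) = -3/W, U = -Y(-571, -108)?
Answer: 358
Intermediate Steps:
M(E) = -5 + 2*E² (M(E) = (E² + E²) - 5 = 2*E² - 5 = -5 + 2*E²)
U = 452 (U = -1*(-452) = 452)
(303 - 209)*b(M(2)) + U = (303 - 209)*(-3/(-5 + 2*2²)) + 452 = 94*(-3/(-5 + 2*4)) + 452 = 94*(-3/(-5 + 8)) + 452 = 94*(-3/3) + 452 = 94*(-3*⅓) + 452 = 94*(-1) + 452 = -94 + 452 = 358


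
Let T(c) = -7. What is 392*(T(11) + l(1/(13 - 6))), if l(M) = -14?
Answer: -8232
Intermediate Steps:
392*(T(11) + l(1/(13 - 6))) = 392*(-7 - 14) = 392*(-21) = -8232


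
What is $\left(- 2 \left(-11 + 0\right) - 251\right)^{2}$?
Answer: $52441$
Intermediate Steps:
$\left(- 2 \left(-11 + 0\right) - 251\right)^{2} = \left(\left(-2\right) \left(-11\right) - 251\right)^{2} = \left(22 - 251\right)^{2} = \left(-229\right)^{2} = 52441$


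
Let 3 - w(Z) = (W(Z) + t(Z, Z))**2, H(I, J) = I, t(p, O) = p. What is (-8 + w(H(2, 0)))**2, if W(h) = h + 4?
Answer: 4761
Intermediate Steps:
W(h) = 4 + h
w(Z) = 3 - (4 + 2*Z)**2 (w(Z) = 3 - ((4 + Z) + Z)**2 = 3 - (4 + 2*Z)**2)
(-8 + w(H(2, 0)))**2 = (-8 + (3 - 4*(2 + 2)**2))**2 = (-8 + (3 - 4*4**2))**2 = (-8 + (3 - 4*16))**2 = (-8 + (3 - 64))**2 = (-8 - 61)**2 = (-69)**2 = 4761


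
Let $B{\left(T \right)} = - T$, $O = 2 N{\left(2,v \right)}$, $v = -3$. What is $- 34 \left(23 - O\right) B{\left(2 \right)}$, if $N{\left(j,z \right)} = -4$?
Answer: $2108$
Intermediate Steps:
$O = -8$ ($O = 2 \left(-4\right) = -8$)
$- 34 \left(23 - O\right) B{\left(2 \right)} = - 34 \left(23 - -8\right) \left(\left(-1\right) 2\right) = - 34 \left(23 + 8\right) \left(-2\right) = \left(-34\right) 31 \left(-2\right) = \left(-1054\right) \left(-2\right) = 2108$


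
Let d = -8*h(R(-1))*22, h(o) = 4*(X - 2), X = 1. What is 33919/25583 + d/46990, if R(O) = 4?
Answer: 805932121/601072585 ≈ 1.3408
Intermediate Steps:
h(o) = -4 (h(o) = 4*(1 - 2) = 4*(-1) = -4)
d = 704 (d = -8*(-4)*22 = 32*22 = 704)
33919/25583 + d/46990 = 33919/25583 + 704/46990 = 33919*(1/25583) + 704*(1/46990) = 33919/25583 + 352/23495 = 805932121/601072585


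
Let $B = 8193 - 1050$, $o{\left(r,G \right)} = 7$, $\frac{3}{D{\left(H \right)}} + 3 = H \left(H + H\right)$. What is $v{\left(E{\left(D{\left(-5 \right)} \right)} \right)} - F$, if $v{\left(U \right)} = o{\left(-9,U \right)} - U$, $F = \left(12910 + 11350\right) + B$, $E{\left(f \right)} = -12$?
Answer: $-31384$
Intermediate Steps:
$D{\left(H \right)} = \frac{3}{-3 + 2 H^{2}}$ ($D{\left(H \right)} = \frac{3}{-3 + H \left(H + H\right)} = \frac{3}{-3 + H 2 H} = \frac{3}{-3 + 2 H^{2}}$)
$B = 7143$ ($B = 8193 - 1050 = 7143$)
$F = 31403$ ($F = \left(12910 + 11350\right) + 7143 = 24260 + 7143 = 31403$)
$v{\left(U \right)} = 7 - U$
$v{\left(E{\left(D{\left(-5 \right)} \right)} \right)} - F = \left(7 - -12\right) - 31403 = \left(7 + 12\right) - 31403 = 19 - 31403 = -31384$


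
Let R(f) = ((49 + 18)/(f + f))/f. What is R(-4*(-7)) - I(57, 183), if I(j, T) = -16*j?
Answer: 1430083/1568 ≈ 912.04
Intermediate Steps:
R(f) = 67/(2*f²) (R(f) = (67/((2*f)))/f = (67*(1/(2*f)))/f = (67/(2*f))/f = 67/(2*f²))
R(-4*(-7)) - I(57, 183) = 67/(2*(-4*(-7))²) - (-16)*57 = (67/2)/28² - 1*(-912) = (67/2)*(1/784) + 912 = 67/1568 + 912 = 1430083/1568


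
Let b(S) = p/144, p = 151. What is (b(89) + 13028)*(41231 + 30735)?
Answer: 67510692889/72 ≈ 9.3765e+8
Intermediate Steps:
b(S) = 151/144
(b(89) + 13028)*(41231 + 30735) = (151/144 + 13028)*(41231 + 30735) = (1876183/144)*71966 = 67510692889/72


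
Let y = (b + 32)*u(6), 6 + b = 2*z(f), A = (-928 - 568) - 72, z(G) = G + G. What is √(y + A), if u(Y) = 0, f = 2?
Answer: 28*I*√2 ≈ 39.598*I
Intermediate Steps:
z(G) = 2*G
A = -1568 (A = -1496 - 72 = -1568)
b = 2 (b = -6 + 2*(2*2) = -6 + 2*4 = -6 + 8 = 2)
y = 0 (y = (2 + 32)*0 = 34*0 = 0)
√(y + A) = √(0 - 1568) = √(-1568) = 28*I*√2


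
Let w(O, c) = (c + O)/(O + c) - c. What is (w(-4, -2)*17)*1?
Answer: 51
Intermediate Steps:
w(O, c) = 1 - c (w(O, c) = (O + c)/(O + c) - c = 1 - c)
(w(-4, -2)*17)*1 = ((1 - 1*(-2))*17)*1 = ((1 + 2)*17)*1 = (3*17)*1 = 51*1 = 51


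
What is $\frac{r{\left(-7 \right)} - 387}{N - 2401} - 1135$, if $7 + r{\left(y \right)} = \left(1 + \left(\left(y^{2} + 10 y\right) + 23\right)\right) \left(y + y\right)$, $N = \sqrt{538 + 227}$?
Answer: $- \frac{1635283506}{1441009} + \frac{327 \sqrt{85}}{1441009} \approx -1134.8$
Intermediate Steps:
$N = 3 \sqrt{85}$ ($N = \sqrt{765} = 3 \sqrt{85} \approx 27.659$)
$r{\left(y \right)} = -7 + 2 y \left(24 + y^{2} + 10 y\right)$ ($r{\left(y \right)} = -7 + \left(1 + \left(\left(y^{2} + 10 y\right) + 23\right)\right) \left(y + y\right) = -7 + \left(1 + \left(23 + y^{2} + 10 y\right)\right) 2 y = -7 + \left(24 + y^{2} + 10 y\right) 2 y = -7 + 2 y \left(24 + y^{2} + 10 y\right)$)
$\frac{r{\left(-7 \right)} - 387}{N - 2401} - 1135 = \frac{\left(-7 + 2 \left(-7\right)^{3} + 20 \left(-7\right)^{2} + 48 \left(-7\right)\right) - 387}{3 \sqrt{85} - 2401} - 1135 = \frac{\left(-7 + 2 \left(-343\right) + 20 \cdot 49 - 336\right) - 387}{-2401 + 3 \sqrt{85}} - 1135 = \frac{\left(-7 - 686 + 980 - 336\right) - 387}{-2401 + 3 \sqrt{85}} - 1135 = \frac{-49 - 387}{-2401 + 3 \sqrt{85}} - 1135 = - \frac{436}{-2401 + 3 \sqrt{85}} - 1135 = -1135 - \frac{436}{-2401 + 3 \sqrt{85}}$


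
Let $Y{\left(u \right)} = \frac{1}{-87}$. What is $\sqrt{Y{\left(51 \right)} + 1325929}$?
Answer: $\frac{\sqrt{10035956514}}{87} \approx 1151.5$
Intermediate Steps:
$Y{\left(u \right)} = - \frac{1}{87}$
$\sqrt{Y{\left(51 \right)} + 1325929} = \sqrt{- \frac{1}{87} + 1325929} = \sqrt{\frac{115355822}{87}} = \frac{\sqrt{10035956514}}{87}$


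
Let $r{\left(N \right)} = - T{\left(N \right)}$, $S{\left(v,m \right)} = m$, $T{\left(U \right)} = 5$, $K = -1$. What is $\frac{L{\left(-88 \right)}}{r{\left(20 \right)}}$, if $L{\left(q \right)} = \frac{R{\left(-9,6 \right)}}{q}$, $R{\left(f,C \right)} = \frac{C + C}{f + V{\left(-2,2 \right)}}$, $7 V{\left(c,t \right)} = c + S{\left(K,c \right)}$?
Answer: $- \frac{21}{7370} \approx -0.0028494$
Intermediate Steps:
$V{\left(c,t \right)} = \frac{2 c}{7}$ ($V{\left(c,t \right)} = \frac{c + c}{7} = \frac{2 c}{7}$)
$R{\left(f,C \right)} = \frac{2 C}{- \frac{4}{7} + f}$ ($R{\left(f,C \right)} = \frac{C + C}{f + \frac{2}{7} \left(-2\right)} = \frac{2 C}{f - \frac{4}{7}} = \frac{2 C}{- \frac{4}{7} + f}$)
$L{\left(q \right)} = - \frac{84}{67 q}$ ($L{\left(q \right)} = \frac{14 \cdot 6 \frac{1}{-4 + 7 \left(-9\right)}}{q} = \frac{14 \cdot 6 \frac{1}{-4 - 63}}{q} = \frac{14 \cdot 6 \frac{1}{-67}}{q} = \frac{14 \cdot 6 \left(- \frac{1}{67}\right)}{q} = - \frac{84}{67 q}$)
$r{\left(N \right)} = -5$ ($r{\left(N \right)} = \left(-1\right) 5 = -5$)
$\frac{L{\left(-88 \right)}}{r{\left(20 \right)}} = \frac{\left(- \frac{84}{67}\right) \frac{1}{-88}}{-5} = \left(- \frac{84}{67}\right) \left(- \frac{1}{88}\right) \left(- \frac{1}{5}\right) = \frac{21}{1474} \left(- \frac{1}{5}\right) = - \frac{21}{7370}$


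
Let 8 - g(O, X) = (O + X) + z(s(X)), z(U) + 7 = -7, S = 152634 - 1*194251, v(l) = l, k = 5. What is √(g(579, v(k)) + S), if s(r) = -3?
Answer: I*√42179 ≈ 205.38*I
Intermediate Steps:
S = -41617 (S = 152634 - 194251 = -41617)
z(U) = -14 (z(U) = -7 - 7 = -14)
g(O, X) = 22 - O - X (g(O, X) = 8 - ((O + X) - 14) = 8 - (-14 + O + X) = 8 + (14 - O - X) = 22 - O - X)
√(g(579, v(k)) + S) = √((22 - 1*579 - 1*5) - 41617) = √((22 - 579 - 5) - 41617) = √(-562 - 41617) = √(-42179) = I*√42179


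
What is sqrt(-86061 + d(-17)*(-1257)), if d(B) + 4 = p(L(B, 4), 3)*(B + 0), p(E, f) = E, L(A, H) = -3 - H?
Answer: 6*I*sqrt(6406) ≈ 480.23*I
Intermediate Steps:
d(B) = -4 - 7*B (d(B) = -4 + (-3 - 1*4)*(B + 0) = -4 + (-3 - 4)*B = -4 - 7*B)
sqrt(-86061 + d(-17)*(-1257)) = sqrt(-86061 + (-4 - 7*(-17))*(-1257)) = sqrt(-86061 + (-4 + 119)*(-1257)) = sqrt(-86061 + 115*(-1257)) = sqrt(-86061 - 144555) = sqrt(-230616) = 6*I*sqrt(6406)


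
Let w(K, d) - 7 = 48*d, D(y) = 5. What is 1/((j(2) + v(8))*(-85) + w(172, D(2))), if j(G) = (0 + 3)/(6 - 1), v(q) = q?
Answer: -1/484 ≈ -0.0020661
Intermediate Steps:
w(K, d) = 7 + 48*d
j(G) = 3/5
1/((j(2) + v(8))*(-85) + w(172, D(2))) = 1/((3/5 + 8)*(-85) + (7 + 48*5)) = 1/((43/5)*(-85) + (7 + 240)) = 1/(-731 + 247) = 1/(-484) = -1/484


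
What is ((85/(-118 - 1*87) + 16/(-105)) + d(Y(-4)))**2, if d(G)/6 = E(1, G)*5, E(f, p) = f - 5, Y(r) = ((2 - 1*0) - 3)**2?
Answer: 269403559681/18533025 ≈ 14536.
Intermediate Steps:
Y(r) = 1 (Y(r) = ((2 + 0) - 3)**2 = (2 - 3)**2 = (-1)**2 = 1)
E(f, p) = -5 + f
d(G) = -120 (d(G) = 6*((-5 + 1)*5) = 6*(-4*5) = 6*(-20) = -120)
((85/(-118 - 1*87) + 16/(-105)) + d(Y(-4)))**2 = ((85/(-118 - 1*87) + 16/(-105)) - 120)**2 = ((85/(-118 - 87) + 16*(-1/105)) - 120)**2 = ((85/(-205) - 16/105) - 120)**2 = ((85*(-1/205) - 16/105) - 120)**2 = ((-17/41 - 16/105) - 120)**2 = (-2441/4305 - 120)**2 = (-519041/4305)**2 = 269403559681/18533025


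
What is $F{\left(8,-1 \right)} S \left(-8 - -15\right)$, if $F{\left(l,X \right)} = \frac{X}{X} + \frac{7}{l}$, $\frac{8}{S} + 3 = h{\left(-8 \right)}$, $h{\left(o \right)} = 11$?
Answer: $\frac{105}{8} \approx 13.125$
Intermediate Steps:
$S = 1$ ($S = \frac{8}{-3 + 11} = \frac{8}{8} = 8 \cdot \frac{1}{8} = 1$)
$F{\left(l,X \right)} = 1 + \frac{7}{l}$
$F{\left(8,-1 \right)} S \left(-8 - -15\right) = \frac{7 + 8}{8} \cdot 1 \left(-8 - -15\right) = \frac{1}{8} \cdot 15 \cdot 1 \left(-8 + 15\right) = \frac{15}{8} \cdot 1 \cdot 7 = \frac{15}{8} \cdot 7 = \frac{105}{8}$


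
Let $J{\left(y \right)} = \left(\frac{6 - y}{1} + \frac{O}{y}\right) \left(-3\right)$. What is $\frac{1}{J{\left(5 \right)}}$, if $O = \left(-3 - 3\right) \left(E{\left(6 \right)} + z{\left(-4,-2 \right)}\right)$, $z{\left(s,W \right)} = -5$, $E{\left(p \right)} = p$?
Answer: $\frac{5}{3} \approx 1.6667$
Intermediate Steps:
$O = -6$ ($O = \left(-3 - 3\right) \left(6 - 5\right) = \left(-6\right) 1 = -6$)
$J{\left(y \right)} = -18 + 3 y + \frac{18}{y}$ ($J{\left(y \right)} = \left(\frac{6 - y}{1} - \frac{6}{y}\right) \left(-3\right) = \left(\left(6 - y\right) 1 - \frac{6}{y}\right) \left(-3\right) = \left(\left(6 - y\right) - \frac{6}{y}\right) \left(-3\right) = \left(6 - y - \frac{6}{y}\right) \left(-3\right) = -18 + 3 y + \frac{18}{y}$)
$\frac{1}{J{\left(5 \right)}} = \frac{1}{-18 + 3 \cdot 5 + \frac{18}{5}} = \frac{1}{-18 + 15 + 18 \cdot \frac{1}{5}} = \frac{1}{-18 + 15 + \frac{18}{5}} = \frac{1}{\frac{3}{5}} = \frac{5}{3}$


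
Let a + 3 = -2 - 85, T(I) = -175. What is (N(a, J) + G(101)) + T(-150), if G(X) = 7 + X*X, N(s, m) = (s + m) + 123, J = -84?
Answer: 9982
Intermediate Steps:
a = -90 (a = -3 + (-2 - 85) = -3 - 87 = -90)
N(s, m) = 123 + m + s (N(s, m) = (m + s) + 123 = 123 + m + s)
G(X) = 7 + X²
(N(a, J) + G(101)) + T(-150) = ((123 - 84 - 90) + (7 + 101²)) - 175 = (-51 + (7 + 10201)) - 175 = (-51 + 10208) - 175 = 10157 - 175 = 9982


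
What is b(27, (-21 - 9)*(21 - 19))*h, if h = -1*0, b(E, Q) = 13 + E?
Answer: 0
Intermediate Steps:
h = 0
b(27, (-21 - 9)*(21 - 19))*h = (13 + 27)*0 = 40*0 = 0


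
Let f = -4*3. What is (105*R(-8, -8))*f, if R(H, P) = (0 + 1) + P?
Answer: 8820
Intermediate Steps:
R(H, P) = 1 + P
f = -12
(105*R(-8, -8))*f = (105*(1 - 8))*(-12) = (105*(-7))*(-12) = -735*(-12) = 8820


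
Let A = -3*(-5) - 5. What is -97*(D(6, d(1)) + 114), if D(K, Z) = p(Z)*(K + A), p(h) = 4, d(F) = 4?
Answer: -17266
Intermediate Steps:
A = 10 (A = 15 - 5 = 10)
D(K, Z) = 40 + 4*K (D(K, Z) = 4*(K + 10) = 4*(10 + K) = 40 + 4*K)
-97*(D(6, d(1)) + 114) = -97*((40 + 4*6) + 114) = -97*((40 + 24) + 114) = -97*(64 + 114) = -97*178 = -17266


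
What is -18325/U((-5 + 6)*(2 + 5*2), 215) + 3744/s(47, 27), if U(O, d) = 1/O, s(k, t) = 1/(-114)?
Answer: -646716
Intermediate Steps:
s(k, t) = -1/114
-18325/U((-5 + 6)*(2 + 5*2), 215) + 3744/s(47, 27) = -18325*(-5 + 6)*(2 + 5*2) + 3744/(-1/114) = -18325*1*(2 + 10) + 3744*(-114) = -18325*1*12 - 426816 = -18325/(1/12) - 426816 = -18325/1/12 - 426816 = -18325*12 - 426816 = -219900 - 426816 = -646716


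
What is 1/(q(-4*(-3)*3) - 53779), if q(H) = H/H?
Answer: -1/53778 ≈ -1.8595e-5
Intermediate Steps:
q(H) = 1
1/(q(-4*(-3)*3) - 53779) = 1/(1 - 53779) = 1/(-53778) = -1/53778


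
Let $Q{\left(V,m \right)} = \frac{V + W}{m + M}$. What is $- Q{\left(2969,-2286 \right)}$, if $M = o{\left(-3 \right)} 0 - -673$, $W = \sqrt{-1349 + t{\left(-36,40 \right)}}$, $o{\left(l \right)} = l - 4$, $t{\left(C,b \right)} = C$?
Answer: $\frac{2969}{1613} + \frac{i \sqrt{1385}}{1613} \approx 1.8407 + 0.023072 i$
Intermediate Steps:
$o{\left(l \right)} = -4 + l$ ($o{\left(l \right)} = l - 4 = -4 + l$)
$W = i \sqrt{1385}$ ($W = \sqrt{-1349 - 36} = \sqrt{-1385} = i \sqrt{1385} \approx 37.216 i$)
$M = 673$ ($M = \left(-4 - 3\right) 0 - -673 = \left(-7\right) 0 + 673 = 0 + 673 = 673$)
$Q{\left(V,m \right)} = \frac{V + i \sqrt{1385}}{673 + m}$ ($Q{\left(V,m \right)} = \frac{V + i \sqrt{1385}}{m + 673} = \frac{V + i \sqrt{1385}}{673 + m}$)
$- Q{\left(2969,-2286 \right)} = - \frac{2969 + i \sqrt{1385}}{673 - 2286} = - \frac{2969 + i \sqrt{1385}}{-1613} = - \frac{\left(-1\right) \left(2969 + i \sqrt{1385}\right)}{1613} = - (- \frac{2969}{1613} - \frac{i \sqrt{1385}}{1613}) = \frac{2969}{1613} + \frac{i \sqrt{1385}}{1613}$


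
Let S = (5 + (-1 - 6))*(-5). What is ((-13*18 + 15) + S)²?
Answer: 43681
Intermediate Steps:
S = 10 (S = (5 - 7)*(-5) = -2*(-5) = 10)
((-13*18 + 15) + S)² = ((-13*18 + 15) + 10)² = ((-234 + 15) + 10)² = (-219 + 10)² = (-209)² = 43681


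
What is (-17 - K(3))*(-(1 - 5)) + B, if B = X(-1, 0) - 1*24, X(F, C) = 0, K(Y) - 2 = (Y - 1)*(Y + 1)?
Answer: -132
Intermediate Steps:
K(Y) = 2 + (1 + Y)*(-1 + Y) (K(Y) = 2 + (Y - 1)*(Y + 1) = 2 + (-1 + Y)*(1 + Y) = 2 + (1 + Y)*(-1 + Y))
B = -24 (B = 0 - 1*24 = 0 - 24 = -24)
(-17 - K(3))*(-(1 - 5)) + B = (-17 - (1 + 3²))*(-(1 - 5)) - 24 = (-17 - (1 + 9))*(-1*(-4)) - 24 = (-17 - 1*10)*4 - 24 = (-17 - 10)*4 - 24 = -27*4 - 24 = -108 - 24 = -132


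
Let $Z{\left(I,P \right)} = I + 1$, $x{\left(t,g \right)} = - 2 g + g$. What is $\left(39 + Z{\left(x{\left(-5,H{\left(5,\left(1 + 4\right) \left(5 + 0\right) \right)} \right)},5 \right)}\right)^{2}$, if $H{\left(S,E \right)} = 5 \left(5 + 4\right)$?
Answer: $25$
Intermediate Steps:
$H{\left(S,E \right)} = 45$ ($H{\left(S,E \right)} = 5 \cdot 9 = 45$)
$x{\left(t,g \right)} = - g$
$Z{\left(I,P \right)} = 1 + I$
$\left(39 + Z{\left(x{\left(-5,H{\left(5,\left(1 + 4\right) \left(5 + 0\right) \right)} \right)},5 \right)}\right)^{2} = \left(39 + \left(1 - 45\right)\right)^{2} = \left(39 - 44\right)^{2} = \left(-5\right)^{2} = 25$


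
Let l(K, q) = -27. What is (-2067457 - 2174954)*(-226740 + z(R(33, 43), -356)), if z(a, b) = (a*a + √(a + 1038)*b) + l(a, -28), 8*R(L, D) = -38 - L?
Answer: 61549098181317/64 + 377574579*√16466 ≈ 1.0102e+12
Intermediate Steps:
R(L, D) = -19/4 - L/8 (R(L, D) = (-38 - L)/8 = -19/4 - L/8)
z(a, b) = -27 + a² + b*√(1038 + a) (z(a, b) = (a*a + √(a + 1038)*b) - 27 = (a² + √(1038 + a)*b) - 27 = (a² + b*√(1038 + a)) - 27 = -27 + a² + b*√(1038 + a))
(-2067457 - 2174954)*(-226740 + z(R(33, 43), -356)) = (-2067457 - 2174954)*(-226740 + (-27 + (-19/4 - ⅛*33)² - 356*√(1038 + (-19/4 - ⅛*33)))) = -4242411*(-226740 + (-27 + (-19/4 - 33/8)² - 356*√(1038 + (-19/4 - 33/8)))) = -4242411*(-226740 + (-27 + (-71/8)² - 356*√(1038 - 71/8))) = -4242411*(-226740 + (-27 + 5041/64 - 89*√16466)) = -4242411*(-226740 + (3313/64 - 89*√16466)) = -4242411*(-14508047/64 - 89*√16466) = 61549098181317/64 + 377574579*√16466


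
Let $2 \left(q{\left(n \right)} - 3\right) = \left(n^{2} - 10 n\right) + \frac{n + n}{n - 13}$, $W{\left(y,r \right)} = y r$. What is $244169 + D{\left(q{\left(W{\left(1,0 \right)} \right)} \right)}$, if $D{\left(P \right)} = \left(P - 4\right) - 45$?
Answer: $244123$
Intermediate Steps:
$W{\left(y,r \right)} = r y$
$q{\left(n \right)} = 3 + \frac{n^{2}}{2} - 5 n + \frac{n}{-13 + n}$ ($q{\left(n \right)} = 3 + \frac{\left(n^{2} - 10 n\right) + \frac{n + n}{n - 13}}{2} = 3 + \frac{\left(n^{2} - 10 n\right) + \frac{2 n}{-13 + n}}{2} = 3 + \frac{n^{2} - 10 n + \frac{2 n}{-13 + n}}{2} = 3 + \left(\frac{n^{2}}{2} - 5 n + \frac{n}{-13 + n}\right) = 3 + \frac{n^{2}}{2} - 5 n + \frac{n}{-13 + n}$)
$D{\left(P \right)} = -49 + P$ ($D{\left(P \right)} = \left(-4 + P\right) - 45 = -49 + P$)
$244169 + D{\left(q{\left(W{\left(1,0 \right)} \right)} \right)} = 244169 - \left(49 - \frac{-78 + \left(0 \cdot 1\right)^{3} - 23 \left(0 \cdot 1\right)^{2} + 138 \cdot 0 \cdot 1}{2 \left(-13 + 0 \cdot 1\right)}\right) = 244169 - \left(49 - \frac{-78 + 0^{3} - 23 \cdot 0^{2} + 138 \cdot 0}{2 \left(-13 + 0\right)}\right) = 244169 - \left(49 - \frac{-78 + 0 - 0 + 0}{2 \left(-13\right)}\right) = 244169 - \left(49 + \frac{-78 + 0 + 0 + 0}{26}\right) = 244169 - \left(49 + \frac{1}{26} \left(-78\right)\right) = 244169 + \left(-49 + 3\right) = 244169 - 46 = 244123$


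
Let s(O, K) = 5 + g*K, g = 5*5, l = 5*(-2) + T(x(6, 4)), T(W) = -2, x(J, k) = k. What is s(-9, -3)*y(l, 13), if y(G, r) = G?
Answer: 840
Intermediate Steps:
l = -12 (l = 5*(-2) - 2 = -10 - 2 = -12)
g = 25
s(O, K) = 5 + 25*K
s(-9, -3)*y(l, 13) = (5 + 25*(-3))*(-12) = (5 - 75)*(-12) = -70*(-12) = 840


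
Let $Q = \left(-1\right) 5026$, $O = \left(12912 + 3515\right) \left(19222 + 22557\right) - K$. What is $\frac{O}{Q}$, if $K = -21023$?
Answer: $- \frac{343162328}{2513} \approx -1.3655 \cdot 10^{5}$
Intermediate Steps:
$O = 686324656$ ($O = \left(12912 + 3515\right) \left(19222 + 22557\right) - -21023 = 16427 \cdot 41779 + 21023 = 686303633 + 21023 = 686324656$)
$Q = -5026$
$\frac{O}{Q} = \frac{686324656}{-5026} = 686324656 \left(- \frac{1}{5026}\right) = - \frac{343162328}{2513}$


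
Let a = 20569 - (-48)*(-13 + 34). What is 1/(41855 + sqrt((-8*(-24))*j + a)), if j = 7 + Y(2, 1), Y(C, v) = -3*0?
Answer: 41855/1751818104 - sqrt(22921)/1751818104 ≈ 2.3806e-5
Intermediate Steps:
Y(C, v) = 0
j = 7 (j = 7 + 0 = 7)
a = 21577 (a = 20569 - (-48)*21 = 20569 - 1*(-1008) = 20569 + 1008 = 21577)
1/(41855 + sqrt((-8*(-24))*j + a)) = 1/(41855 + sqrt(-8*(-24)*7 + 21577)) = 1/(41855 + sqrt(192*7 + 21577)) = 1/(41855 + sqrt(1344 + 21577)) = 1/(41855 + sqrt(22921))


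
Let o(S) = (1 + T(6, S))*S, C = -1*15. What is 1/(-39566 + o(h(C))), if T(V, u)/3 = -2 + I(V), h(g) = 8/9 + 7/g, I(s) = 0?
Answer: -9/356113 ≈ -2.5273e-5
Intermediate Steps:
C = -15
h(g) = 8/9 + 7/g (h(g) = 8*(⅑) + 7/g = 8/9 + 7/g)
T(V, u) = -6 (T(V, u) = 3*(-2 + 0) = 3*(-2) = -6)
o(S) = -5*S (o(S) = (1 - 6)*S = -5*S)
1/(-39566 + o(h(C))) = 1/(-39566 - 5*(8/9 + 7/(-15))) = 1/(-39566 - 5*(8/9 + 7*(-1/15))) = 1/(-39566 - 5*(8/9 - 7/15)) = 1/(-39566 - 5*19/45) = 1/(-39566 - 19/9) = 1/(-356113/9) = -9/356113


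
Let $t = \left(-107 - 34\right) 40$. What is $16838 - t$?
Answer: $22478$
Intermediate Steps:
$t = -5640$ ($t = \left(-141\right) 40 = -5640$)
$16838 - t = 16838 - -5640 = 16838 + 5640 = 22478$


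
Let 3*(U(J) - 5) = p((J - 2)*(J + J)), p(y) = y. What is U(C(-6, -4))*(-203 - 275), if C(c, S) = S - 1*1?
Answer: -40630/3 ≈ -13543.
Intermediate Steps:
C(c, S) = -1 + S (C(c, S) = S - 1 = -1 + S)
U(J) = 5 + 2*J*(-2 + J)/3 (U(J) = 5 + ((J - 2)*(J + J))/3 = 5 + ((-2 + J)*(2*J))/3 = 5 + (2*J*(-2 + J))/3 = 5 + 2*J*(-2 + J)/3)
U(C(-6, -4))*(-203 - 275) = (5 + 2*(-1 - 4)*(-2 + (-1 - 4))/3)*(-203 - 275) = (5 + (⅔)*(-5)*(-2 - 5))*(-478) = (5 + (⅔)*(-5)*(-7))*(-478) = (5 + 70/3)*(-478) = (85/3)*(-478) = -40630/3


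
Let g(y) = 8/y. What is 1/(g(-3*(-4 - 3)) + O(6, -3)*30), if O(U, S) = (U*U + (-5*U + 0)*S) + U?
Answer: 21/83168 ≈ 0.00025250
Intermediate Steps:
O(U, S) = U + U² - 5*S*U (O(U, S) = (U² + (-5*U)*S) + U = (U² - 5*S*U) + U = U + U² - 5*S*U)
1/(g(-3*(-4 - 3)) + O(6, -3)*30) = 1/(8/((-3*(-4 - 3))) + (6*(1 + 6 - 5*(-3)))*30) = 1/(8/((-3*(-7))) + (6*(1 + 6 + 15))*30) = 1/(8/21 + (6*22)*30) = 1/(8*(1/21) + 132*30) = 1/(8/21 + 3960) = 1/(83168/21) = 21/83168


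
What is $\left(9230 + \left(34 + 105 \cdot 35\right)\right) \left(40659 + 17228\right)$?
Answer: $748999893$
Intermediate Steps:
$\left(9230 + \left(34 + 105 \cdot 35\right)\right) \left(40659 + 17228\right) = \left(9230 + \left(34 + 3675\right)\right) 57887 = \left(9230 + 3709\right) 57887 = 12939 \cdot 57887 = 748999893$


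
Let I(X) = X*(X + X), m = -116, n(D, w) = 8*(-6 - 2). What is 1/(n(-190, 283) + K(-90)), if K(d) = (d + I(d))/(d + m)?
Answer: -103/14647 ≈ -0.0070322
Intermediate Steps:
n(D, w) = -64 (n(D, w) = 8*(-8) = -64)
I(X) = 2*X² (I(X) = X*(2*X) = 2*X²)
K(d) = (d + 2*d²)/(-116 + d) (K(d) = (d + 2*d²)/(d - 116) = (d + 2*d²)/(-116 + d))
1/(n(-190, 283) + K(-90)) = 1/(-64 - 90*(1 + 2*(-90))/(-116 - 90)) = 1/(-64 - 90*(1 - 180)/(-206)) = 1/(-64 - 90*(-1/206)*(-179)) = 1/(-64 - 8055/103) = 1/(-14647/103) = -103/14647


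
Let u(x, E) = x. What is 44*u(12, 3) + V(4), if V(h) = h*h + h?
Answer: 548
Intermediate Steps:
V(h) = h + h**2 (V(h) = h**2 + h = h + h**2)
44*u(12, 3) + V(4) = 44*12 + 4*(1 + 4) = 528 + 4*5 = 528 + 20 = 548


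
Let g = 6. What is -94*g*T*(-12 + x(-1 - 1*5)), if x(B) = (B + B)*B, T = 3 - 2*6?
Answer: 304560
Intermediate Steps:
T = -9 (T = 3 - 12 = -9)
x(B) = 2*B² (x(B) = (2*B)*B = 2*B²)
-94*g*T*(-12 + x(-1 - 1*5)) = -94*6*(-9)*(-12 + 2*(-1 - 1*5)²) = -(-5076)*(-12 + 2*(-1 - 5)²) = -(-5076)*(-12 + 2*(-6)²) = -(-5076)*(-12 + 2*36) = -(-5076)*(-12 + 72) = -(-5076)*60 = -94*(-3240) = 304560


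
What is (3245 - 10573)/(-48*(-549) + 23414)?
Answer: -3664/24883 ≈ -0.14725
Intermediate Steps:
(3245 - 10573)/(-48*(-549) + 23414) = -7328/(26352 + 23414) = -7328/49766 = -7328*1/49766 = -3664/24883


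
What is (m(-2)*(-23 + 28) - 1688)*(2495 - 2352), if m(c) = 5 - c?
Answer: -236379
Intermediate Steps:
(m(-2)*(-23 + 28) - 1688)*(2495 - 2352) = ((5 - 1*(-2))*(-23 + 28) - 1688)*(2495 - 2352) = ((5 + 2)*5 - 1688)*143 = (7*5 - 1688)*143 = (35 - 1688)*143 = -1653*143 = -236379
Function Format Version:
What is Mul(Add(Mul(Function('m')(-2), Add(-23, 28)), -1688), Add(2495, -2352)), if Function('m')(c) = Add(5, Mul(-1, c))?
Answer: -236379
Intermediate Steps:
Mul(Add(Mul(Function('m')(-2), Add(-23, 28)), -1688), Add(2495, -2352)) = Mul(Add(Mul(Add(5, Mul(-1, -2)), Add(-23, 28)), -1688), Add(2495, -2352)) = Mul(Add(Mul(Add(5, 2), 5), -1688), 143) = Mul(Add(Mul(7, 5), -1688), 143) = Mul(Add(35, -1688), 143) = Mul(-1653, 143) = -236379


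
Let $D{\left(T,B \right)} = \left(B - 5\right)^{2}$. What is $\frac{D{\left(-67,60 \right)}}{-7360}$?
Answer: $- \frac{605}{1472} \approx -0.41101$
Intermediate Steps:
$D{\left(T,B \right)} = \left(-5 + B\right)^{2}$
$\frac{D{\left(-67,60 \right)}}{-7360} = \frac{\left(-5 + 60\right)^{2}}{-7360} = 55^{2} \left(- \frac{1}{7360}\right) = 3025 \left(- \frac{1}{7360}\right) = - \frac{605}{1472}$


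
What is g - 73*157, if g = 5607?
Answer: -5854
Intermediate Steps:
g - 73*157 = 5607 - 73*157 = 5607 - 1*11461 = 5607 - 11461 = -5854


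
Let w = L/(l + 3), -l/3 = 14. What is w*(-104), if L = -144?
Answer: -384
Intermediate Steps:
l = -42 (l = -3*14 = -42)
w = 48/13 (w = -144/(-42 + 3) = -144/(-39) = -1/39*(-144) = 48/13 ≈ 3.6923)
w*(-104) = (48/13)*(-104) = -384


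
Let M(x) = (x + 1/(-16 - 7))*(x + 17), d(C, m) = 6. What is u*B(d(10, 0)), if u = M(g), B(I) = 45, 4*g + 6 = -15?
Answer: -1030005/368 ≈ -2798.9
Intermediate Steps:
g = -21/4 (g = -3/2 + (¼)*(-15) = -3/2 - 15/4 = -21/4 ≈ -5.2500)
M(x) = (17 + x)*(-1/23 + x) (M(x) = (x + 1/(-23))*(17 + x) = (x - 1/23)*(17 + x) = (-1/23 + x)*(17 + x) = (17 + x)*(-1/23 + x))
u = -22889/368 (u = -17/23 + (-21/4)² + (390/23)*(-21/4) = -17/23 + 441/16 - 4095/46 = -22889/368 ≈ -62.198)
u*B(d(10, 0)) = -22889/368*45 = -1030005/368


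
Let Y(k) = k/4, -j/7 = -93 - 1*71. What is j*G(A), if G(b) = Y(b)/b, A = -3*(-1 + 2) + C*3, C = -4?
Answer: 287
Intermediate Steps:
j = 1148 (j = -7*(-93 - 1*71) = -7*(-93 - 71) = -7*(-164) = 1148)
Y(k) = k/4 (Y(k) = k*(¼) = k/4)
A = -15 (A = -3*(-1 + 2) - 4*3 = -3*1 - 12 = -3 - 12 = -15)
G(b) = ¼ (G(b) = (b/4)/b = ¼)
j*G(A) = 1148*(¼) = 287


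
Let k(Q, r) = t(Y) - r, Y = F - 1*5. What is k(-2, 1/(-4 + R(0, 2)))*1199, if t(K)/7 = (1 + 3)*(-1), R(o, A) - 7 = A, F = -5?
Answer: -169059/5 ≈ -33812.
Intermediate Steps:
R(o, A) = 7 + A
Y = -10 (Y = -5 - 1*5 = -5 - 5 = -10)
t(K) = -28 (t(K) = 7*((1 + 3)*(-1)) = 7*(4*(-1)) = 7*(-4) = -28)
k(Q, r) = -28 - r
k(-2, 1/(-4 + R(0, 2)))*1199 = (-28 - 1/(-4 + (7 + 2)))*1199 = (-28 - 1/(-4 + 9))*1199 = (-28 - 1/5)*1199 = -141/5*1199 = -169059/5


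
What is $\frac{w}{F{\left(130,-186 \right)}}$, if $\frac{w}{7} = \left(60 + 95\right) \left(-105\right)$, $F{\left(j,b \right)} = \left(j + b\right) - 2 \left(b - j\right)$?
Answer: $- \frac{37975}{192} \approx -197.79$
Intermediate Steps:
$F{\left(j,b \right)} = - b + 3 j$ ($F{\left(j,b \right)} = \left(b + j\right) - \left(- 2 j + 2 b\right) = - b + 3 j$)
$w = -113925$ ($w = 7 \left(60 + 95\right) \left(-105\right) = 7 \cdot 155 \left(-105\right) = 7 \left(-16275\right) = -113925$)
$\frac{w}{F{\left(130,-186 \right)}} = - \frac{113925}{\left(-1\right) \left(-186\right) + 3 \cdot 130} = - \frac{113925}{186 + 390} = - \frac{113925}{576} = \left(-113925\right) \frac{1}{576} = - \frac{37975}{192}$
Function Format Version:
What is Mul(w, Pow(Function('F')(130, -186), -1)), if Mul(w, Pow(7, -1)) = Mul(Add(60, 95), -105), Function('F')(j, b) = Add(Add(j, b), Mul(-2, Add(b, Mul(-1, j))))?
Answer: Rational(-37975, 192) ≈ -197.79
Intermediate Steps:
Function('F')(j, b) = Add(Mul(-1, b), Mul(3, j)) (Function('F')(j, b) = Add(Add(b, j), Add(Mul(-2, b), Mul(2, j))) = Add(Mul(-1, b), Mul(3, j)))
w = -113925 (w = Mul(7, Mul(Add(60, 95), -105)) = Mul(7, Mul(155, -105)) = Mul(7, -16275) = -113925)
Mul(w, Pow(Function('F')(130, -186), -1)) = Mul(-113925, Pow(Add(Mul(-1, -186), Mul(3, 130)), -1)) = Mul(-113925, Pow(Add(186, 390), -1)) = Mul(-113925, Pow(576, -1)) = Mul(-113925, Rational(1, 576)) = Rational(-37975, 192)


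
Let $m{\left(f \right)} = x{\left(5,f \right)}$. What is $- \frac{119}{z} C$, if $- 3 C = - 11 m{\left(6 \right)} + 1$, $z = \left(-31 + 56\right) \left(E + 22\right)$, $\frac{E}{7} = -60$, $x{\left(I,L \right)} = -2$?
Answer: $- \frac{2737}{29850} \approx -0.091692$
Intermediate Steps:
$E = -420$ ($E = 7 \left(-60\right) = -420$)
$m{\left(f \right)} = -2$
$z = -9950$ ($z = \left(-31 + 56\right) \left(-420 + 22\right) = 25 \left(-398\right) = -9950$)
$C = - \frac{23}{3}$ ($C = - \frac{\left(-11\right) \left(-2\right) + 1}{3} = - \frac{22 + 1}{3} = \left(- \frac{1}{3}\right) 23 = - \frac{23}{3} \approx -7.6667$)
$- \frac{119}{z} C = - \frac{119}{-9950} \left(- \frac{23}{3}\right) = \left(-119\right) \left(- \frac{1}{9950}\right) \left(- \frac{23}{3}\right) = \frac{119}{9950} \left(- \frac{23}{3}\right) = - \frac{2737}{29850}$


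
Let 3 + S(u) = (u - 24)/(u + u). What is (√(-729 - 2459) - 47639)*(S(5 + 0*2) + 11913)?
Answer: -5672899759/10 + 119081*I*√797/5 ≈ -5.6729e+8 + 6.7236e+5*I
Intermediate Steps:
S(u) = -3 + (-24 + u)/(2*u) (S(u) = -3 + (u - 24)/(u + u) = -3 + (-24 + u)/((2*u)) = -3 + (-24 + u)*(1/(2*u)) = -3 + (-24 + u)/(2*u))
(√(-729 - 2459) - 47639)*(S(5 + 0*2) + 11913) = (√(-729 - 2459) - 47639)*((-5/2 - 12/(5 + 0*2)) + 11913) = (√(-3188) - 47639)*((-5/2 - 12/(5 + 0)) + 11913) = (2*I*√797 - 47639)*((-5/2 - 12/5) + 11913) = (-47639 + 2*I*√797)*((-5/2 - 12*⅕) + 11913) = (-47639 + 2*I*√797)*((-5/2 - 12/5) + 11913) = (-47639 + 2*I*√797)*(-49/10 + 11913) = (-47639 + 2*I*√797)*(119081/10) = -5672899759/10 + 119081*I*√797/5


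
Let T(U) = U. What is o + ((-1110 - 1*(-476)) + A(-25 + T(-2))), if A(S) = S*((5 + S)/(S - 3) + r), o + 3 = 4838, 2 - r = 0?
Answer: 20636/5 ≈ 4127.2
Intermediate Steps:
r = 2 (r = 2 - 1*0 = 2 + 0 = 2)
o = 4835 (o = -3 + 4838 = 4835)
A(S) = S*(2 + (5 + S)/(-3 + S)) (A(S) = S*((5 + S)/(S - 3) + 2) = S*((5 + S)/(-3 + S) + 2) = S*(2 + (5 + S)/(-3 + S)))
o + ((-1110 - 1*(-476)) + A(-25 + T(-2))) = 4835 + ((-1110 - 1*(-476)) + (-25 - 2)*(-1 + 3*(-25 - 2))/(-3 + (-25 - 2))) = 4835 + ((-1110 + 476) - 27*(-1 + 3*(-27))/(-3 - 27)) = 4835 + (-634 - 27*(-1 - 81)/(-30)) = 4835 + (-634 - 27*(-1/30)*(-82)) = 4835 + (-634 - 369/5) = 4835 - 3539/5 = 20636/5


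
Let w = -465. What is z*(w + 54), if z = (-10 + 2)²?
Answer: -26304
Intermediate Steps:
z = 64 (z = (-8)² = 64)
z*(w + 54) = 64*(-465 + 54) = 64*(-411) = -26304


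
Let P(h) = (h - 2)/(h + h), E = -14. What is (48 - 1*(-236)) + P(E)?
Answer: 1992/7 ≈ 284.57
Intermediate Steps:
P(h) = (-2 + h)/(2*h) (P(h) = (-2 + h)/((2*h)) = (-2 + h)*(1/(2*h)) = (-2 + h)/(2*h))
(48 - 1*(-236)) + P(E) = (48 - 1*(-236)) + (½)*(-2 - 14)/(-14) = (48 + 236) + (½)*(-1/14)*(-16) = 284 + 4/7 = 1992/7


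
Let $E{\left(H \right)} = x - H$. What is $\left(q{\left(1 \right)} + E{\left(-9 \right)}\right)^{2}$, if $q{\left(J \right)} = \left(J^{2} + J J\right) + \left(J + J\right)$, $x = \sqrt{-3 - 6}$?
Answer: $160 + 78 i \approx 160.0 + 78.0 i$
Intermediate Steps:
$x = 3 i$ ($x = \sqrt{-9} = 3 i \approx 3.0 i$)
$E{\left(H \right)} = - H + 3 i$ ($E{\left(H \right)} = 3 i - H = - H + 3 i$)
$q{\left(J \right)} = 2 J + 2 J^{2}$ ($q{\left(J \right)} = \left(J^{2} + J^{2}\right) + 2 J = 2 J^{2} + 2 J = 2 J + 2 J^{2}$)
$\left(q{\left(1 \right)} + E{\left(-9 \right)}\right)^{2} = \left(2 \cdot 1 \left(1 + 1\right) + \left(\left(-1\right) \left(-9\right) + 3 i\right)\right)^{2} = \left(2 \cdot 1 \cdot 2 + \left(9 + 3 i\right)\right)^{2} = \left(4 + \left(9 + 3 i\right)\right)^{2} = \left(13 + 3 i\right)^{2}$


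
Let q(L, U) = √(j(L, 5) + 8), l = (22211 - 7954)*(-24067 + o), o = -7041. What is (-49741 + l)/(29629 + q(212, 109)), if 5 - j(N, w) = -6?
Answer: -13142135449613/877877622 + 443556497*√19/877877622 ≈ -14968.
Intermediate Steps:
j(N, w) = 11 (j(N, w) = 5 - 1*(-6) = 5 + 6 = 11)
l = -443506756 (l = (22211 - 7954)*(-24067 - 7041) = 14257*(-31108) = -443506756)
q(L, U) = √19 (q(L, U) = √(11 + 8) = √19)
(-49741 + l)/(29629 + q(212, 109)) = (-49741 - 443506756)/(29629 + √19) = -443556497/(29629 + √19)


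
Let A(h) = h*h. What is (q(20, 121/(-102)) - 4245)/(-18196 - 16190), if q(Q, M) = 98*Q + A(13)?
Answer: 1058/17193 ≈ 0.061537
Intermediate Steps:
A(h) = h**2
q(Q, M) = 169 + 98*Q (q(Q, M) = 98*Q + 13**2 = 98*Q + 169 = 169 + 98*Q)
(q(20, 121/(-102)) - 4245)/(-18196 - 16190) = ((169 + 98*20) - 4245)/(-18196 - 16190) = ((169 + 1960) - 4245)/(-34386) = (2129 - 4245)*(-1/34386) = -2116*(-1/34386) = 1058/17193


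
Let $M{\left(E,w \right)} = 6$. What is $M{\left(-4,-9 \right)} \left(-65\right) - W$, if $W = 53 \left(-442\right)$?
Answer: $23036$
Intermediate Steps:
$W = -23426$
$M{\left(-4,-9 \right)} \left(-65\right) - W = 6 \left(-65\right) - -23426 = -390 + 23426 = 23036$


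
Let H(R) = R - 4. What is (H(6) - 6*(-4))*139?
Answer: 3614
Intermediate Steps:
H(R) = -4 + R
(H(6) - 6*(-4))*139 = ((-4 + 6) - 6*(-4))*139 = (2 + 24)*139 = 26*139 = 3614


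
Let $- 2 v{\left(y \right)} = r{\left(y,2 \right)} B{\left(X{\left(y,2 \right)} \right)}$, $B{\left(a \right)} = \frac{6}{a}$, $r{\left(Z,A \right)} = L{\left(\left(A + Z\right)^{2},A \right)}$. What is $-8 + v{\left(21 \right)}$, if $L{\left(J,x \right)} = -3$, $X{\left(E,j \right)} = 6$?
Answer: $- \frac{13}{2} \approx -6.5$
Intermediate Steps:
$r{\left(Z,A \right)} = -3$
$v{\left(y \right)} = \frac{3}{2}$ ($v{\left(y \right)} = - \frac{\left(-3\right) \frac{6}{6}}{2} = - \frac{\left(-3\right) 6 \cdot \frac{1}{6}}{2} = - \frac{\left(-3\right) 1}{2} = \left(- \frac{1}{2}\right) \left(-3\right) = \frac{3}{2}$)
$-8 + v{\left(21 \right)} = -8 + \frac{3}{2} = - \frac{13}{2}$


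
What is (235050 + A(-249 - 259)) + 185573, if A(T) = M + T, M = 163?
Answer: 420278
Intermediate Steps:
A(T) = 163 + T
(235050 + A(-249 - 259)) + 185573 = (235050 + (163 + (-249 - 259))) + 185573 = (235050 + (163 - 508)) + 185573 = (235050 - 345) + 185573 = 234705 + 185573 = 420278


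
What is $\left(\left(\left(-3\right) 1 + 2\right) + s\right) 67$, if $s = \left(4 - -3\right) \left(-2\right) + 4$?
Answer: $-737$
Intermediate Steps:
$s = -10$ ($s = \left(4 + 3\right) \left(-2\right) + 4 = 7 \left(-2\right) + 4 = -14 + 4 = -10$)
$\left(\left(\left(-3\right) 1 + 2\right) + s\right) 67 = \left(\left(\left(-3\right) 1 + 2\right) - 10\right) 67 = \left(\left(-3 + 2\right) - 10\right) 67 = \left(-1 - 10\right) 67 = \left(-11\right) 67 = -737$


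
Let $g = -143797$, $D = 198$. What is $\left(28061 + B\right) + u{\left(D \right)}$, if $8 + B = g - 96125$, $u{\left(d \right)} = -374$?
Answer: $-212243$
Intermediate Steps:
$B = -239930$ ($B = -8 - 239922 = -239930$)
$\left(28061 + B\right) + u{\left(D \right)} = \left(28061 - 239930\right) - 374 = -211869 - 374 = -212243$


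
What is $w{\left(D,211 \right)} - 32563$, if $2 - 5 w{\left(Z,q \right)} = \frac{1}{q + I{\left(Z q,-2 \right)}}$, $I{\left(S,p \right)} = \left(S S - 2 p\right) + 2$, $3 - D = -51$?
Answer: $- \frac{4227389170658}{129823453} \approx -32563.0$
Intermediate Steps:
$D = 54$ ($D = 3 - -51 = 3 + 51 = 54$)
$I{\left(S,p \right)} = 2 + S^{2} - 2 p$ ($I{\left(S,p \right)} = \left(S^{2} - 2 p\right) + 2 = 2 + S^{2} - 2 p$)
$w{\left(Z,q \right)} = \frac{2}{5} - \frac{1}{5 \left(6 + q + Z^{2} q^{2}\right)}$ ($w{\left(Z,q \right)} = \frac{2}{5} - \frac{1}{5 \left(q + \left(2 + \left(Z q\right)^{2} - -4\right)\right)} = \frac{2}{5} - \frac{1}{5 \left(q + \left(2 + Z^{2} q^{2} + 4\right)\right)} = \frac{2}{5} - \frac{1}{5 \left(q + \left(6 + Z^{2} q^{2}\right)\right)} = \frac{2}{5} - \frac{1}{5 \left(6 + q + Z^{2} q^{2}\right)}$)
$w{\left(D,211 \right)} - 32563 = \frac{11 + 2 \cdot 211 + 2 \cdot 54^{2} \cdot 211^{2}}{5 \left(6 + 211 + 54^{2} \cdot 211^{2}\right)} - 32563 = \frac{11 + 422 + 2 \cdot 2916 \cdot 44521}{5 \left(6 + 211 + 2916 \cdot 44521\right)} - 32563 = \frac{11 + 422 + 259646472}{5 \left(6 + 211 + 129823236\right)} - 32563 = \frac{1}{5} \cdot \frac{1}{129823453} \cdot 259646905 - 32563 = \frac{51929381}{129823453} - 32563 = - \frac{4227389170658}{129823453}$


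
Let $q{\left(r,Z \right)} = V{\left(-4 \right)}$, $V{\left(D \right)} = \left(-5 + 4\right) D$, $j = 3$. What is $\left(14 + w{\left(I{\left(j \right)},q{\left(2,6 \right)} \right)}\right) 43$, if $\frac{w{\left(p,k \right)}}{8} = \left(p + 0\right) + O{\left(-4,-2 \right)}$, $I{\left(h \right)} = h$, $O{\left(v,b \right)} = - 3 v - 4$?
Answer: $4386$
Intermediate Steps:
$O{\left(v,b \right)} = -4 - 3 v$
$V{\left(D \right)} = - D$
$q{\left(r,Z \right)} = 4$ ($q{\left(r,Z \right)} = \left(-1\right) \left(-4\right) = 4$)
$w{\left(p,k \right)} = 64 + 8 p$ ($w{\left(p,k \right)} = 8 \left(\left(p + 0\right) - -8\right) = 8 \left(p + \left(-4 + 12\right)\right) = 8 \left(p + 8\right) = 8 \left(8 + p\right) = 64 + 8 p$)
$\left(14 + w{\left(I{\left(j \right)},q{\left(2,6 \right)} \right)}\right) 43 = \left(14 + \left(64 + 8 \cdot 3\right)\right) 43 = \left(14 + \left(64 + 24\right)\right) 43 = \left(14 + 88\right) 43 = 102 \cdot 43 = 4386$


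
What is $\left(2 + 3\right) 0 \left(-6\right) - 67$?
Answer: $-67$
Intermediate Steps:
$\left(2 + 3\right) 0 \left(-6\right) - 67 = 5 \cdot 0 \left(-6\right) - 67 = 0 \left(-6\right) - 67 = 0 - 67 = -67$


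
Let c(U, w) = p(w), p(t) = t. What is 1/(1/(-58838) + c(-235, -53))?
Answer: -58838/3118415 ≈ -0.018868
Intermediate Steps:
c(U, w) = w
1/(1/(-58838) + c(-235, -53)) = 1/(1/(-58838) - 53) = 1/(-1/58838 - 53) = 1/(-3118415/58838) = -58838/3118415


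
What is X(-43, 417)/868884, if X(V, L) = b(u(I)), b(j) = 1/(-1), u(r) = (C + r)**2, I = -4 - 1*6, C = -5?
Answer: -1/868884 ≈ -1.1509e-6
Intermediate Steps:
I = -10 (I = -4 - 6 = -10)
u(r) = (-5 + r)**2
b(j) = -1 (b(j) = 1*(-1) = -1)
X(V, L) = -1
X(-43, 417)/868884 = -1/868884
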